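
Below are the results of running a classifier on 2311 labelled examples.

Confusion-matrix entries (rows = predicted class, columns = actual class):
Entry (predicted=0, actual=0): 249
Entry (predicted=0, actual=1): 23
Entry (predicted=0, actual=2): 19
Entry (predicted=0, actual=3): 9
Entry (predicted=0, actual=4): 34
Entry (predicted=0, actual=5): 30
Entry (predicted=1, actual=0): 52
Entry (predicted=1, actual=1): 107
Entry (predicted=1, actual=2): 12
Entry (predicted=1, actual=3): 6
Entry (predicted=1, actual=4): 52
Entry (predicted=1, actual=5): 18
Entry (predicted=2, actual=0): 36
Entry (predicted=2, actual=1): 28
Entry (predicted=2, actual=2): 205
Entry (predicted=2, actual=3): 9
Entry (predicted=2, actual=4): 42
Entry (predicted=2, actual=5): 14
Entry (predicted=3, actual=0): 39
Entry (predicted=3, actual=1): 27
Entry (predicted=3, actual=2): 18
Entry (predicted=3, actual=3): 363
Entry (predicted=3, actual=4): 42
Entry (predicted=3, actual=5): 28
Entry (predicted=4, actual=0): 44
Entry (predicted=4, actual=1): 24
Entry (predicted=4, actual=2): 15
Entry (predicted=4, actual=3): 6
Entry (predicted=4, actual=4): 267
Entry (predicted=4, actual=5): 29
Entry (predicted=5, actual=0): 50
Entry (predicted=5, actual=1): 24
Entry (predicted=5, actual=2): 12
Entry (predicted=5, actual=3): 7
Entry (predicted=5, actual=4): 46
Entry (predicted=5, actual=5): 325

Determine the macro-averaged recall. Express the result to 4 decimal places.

Per-class recall (TP/(TP+FN)):
  0: TP=249, FN=52+36+39+44+50=221 → 249/470 = 0.52979
  1: TP=107, FN=23+28+27+24+24=126 → 107/233 = 0.45923
  2: TP=205, FN=19+12+18+15+12=76 → 205/281 = 0.72954
  3: TP=363, FN=9+6+9+6+7=37 → 363/400 = 0.90750
  4: TP=267, FN=34+52+42+42+46=216 → 267/483 = 0.55280
  5: TP=325, FN=30+18+14+28+29=119 → 325/444 = 0.73198
Macro-recall = mean = (0.52979 + 0.45923 + 0.72954 + 0.90750 + 0.55280 + 0.73198) / 6 = 0.6518

0.6518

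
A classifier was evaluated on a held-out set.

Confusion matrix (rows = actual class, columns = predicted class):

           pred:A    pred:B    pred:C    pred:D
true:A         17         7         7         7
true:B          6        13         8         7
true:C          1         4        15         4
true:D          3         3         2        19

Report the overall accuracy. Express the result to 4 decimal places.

Accuracy = trace / total = (17+13+15+19=64) / 123 = 64/123 = 0.5203

0.5203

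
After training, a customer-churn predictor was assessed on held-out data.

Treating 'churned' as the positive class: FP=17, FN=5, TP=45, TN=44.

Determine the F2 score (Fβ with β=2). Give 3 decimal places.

Fβ = (1+β²)·TP / ((1+β²)·TP + β²·FN + FP), with β²=4
= 5·45 / (5·45 + 4·5 + 17) = 0.859

0.859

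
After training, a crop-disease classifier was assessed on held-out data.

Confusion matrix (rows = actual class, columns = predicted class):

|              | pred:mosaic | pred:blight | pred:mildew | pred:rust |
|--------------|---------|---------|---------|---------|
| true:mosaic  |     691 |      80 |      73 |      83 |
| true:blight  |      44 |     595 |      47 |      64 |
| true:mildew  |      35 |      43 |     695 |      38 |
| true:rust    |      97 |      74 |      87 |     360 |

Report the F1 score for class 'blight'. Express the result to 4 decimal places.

F1 score = 2·TP/(2·TP+FP+FN).
blight: TP=595, FP=80+43+74=197, FN=44+47+64=155 → 1190/1542 = 0.77173

0.7717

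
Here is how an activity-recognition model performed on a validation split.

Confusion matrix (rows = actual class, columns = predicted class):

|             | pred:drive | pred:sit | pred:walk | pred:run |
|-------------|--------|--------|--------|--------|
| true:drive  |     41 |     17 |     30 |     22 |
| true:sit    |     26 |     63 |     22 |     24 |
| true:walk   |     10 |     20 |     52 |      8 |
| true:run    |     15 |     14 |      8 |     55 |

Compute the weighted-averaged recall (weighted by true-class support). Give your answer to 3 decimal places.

Per-class recall (TP/(TP+FN)):
  drive: TP=41, FN=17+30+22=69 → 41/110 = 0.3727
  sit: TP=63, FN=26+22+24=72 → 63/135 = 0.4667
  walk: TP=52, FN=10+20+8=38 → 52/90 = 0.5778
  run: TP=55, FN=15+14+8=37 → 55/92 = 0.5978
Weighted-recall = Σ (supportᵢ/N)·recallᵢ with N=427: (110/427)·0.3727 + (135/427)·0.4667 + (90/427)·0.5778 + (92/427)·0.5978 = 0.494

0.494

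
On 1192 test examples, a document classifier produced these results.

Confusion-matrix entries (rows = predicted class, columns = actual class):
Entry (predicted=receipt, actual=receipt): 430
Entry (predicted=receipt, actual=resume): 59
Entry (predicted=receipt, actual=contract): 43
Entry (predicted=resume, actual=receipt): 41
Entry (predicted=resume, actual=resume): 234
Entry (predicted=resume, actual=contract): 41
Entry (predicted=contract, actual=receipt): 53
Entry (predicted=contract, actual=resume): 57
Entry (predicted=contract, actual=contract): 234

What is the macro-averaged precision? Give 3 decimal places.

0.743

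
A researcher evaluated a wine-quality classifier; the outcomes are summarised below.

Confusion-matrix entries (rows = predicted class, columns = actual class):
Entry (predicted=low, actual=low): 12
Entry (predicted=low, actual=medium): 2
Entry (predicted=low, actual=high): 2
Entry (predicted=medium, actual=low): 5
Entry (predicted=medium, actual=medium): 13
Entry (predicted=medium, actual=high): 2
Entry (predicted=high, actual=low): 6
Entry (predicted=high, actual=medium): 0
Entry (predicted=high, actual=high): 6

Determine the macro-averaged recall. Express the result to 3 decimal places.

0.663

Per-class recall (TP/(TP+FN)):
  low: TP=12, FN=5+6=11 → 12/23 = 0.5217
  medium: TP=13, FN=2+0=2 → 13/15 = 0.8667
  high: TP=6, FN=2+2=4 → 6/10 = 0.6000
Macro-recall = mean = (0.5217 + 0.8667 + 0.6000) / 3 = 0.663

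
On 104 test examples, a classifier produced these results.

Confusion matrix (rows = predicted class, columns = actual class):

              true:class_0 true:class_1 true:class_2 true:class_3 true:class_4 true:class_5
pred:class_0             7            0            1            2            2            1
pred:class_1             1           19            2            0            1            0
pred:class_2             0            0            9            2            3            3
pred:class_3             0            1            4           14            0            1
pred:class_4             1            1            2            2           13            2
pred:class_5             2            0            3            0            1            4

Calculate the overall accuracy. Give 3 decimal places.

0.635

Accuracy = trace / total = (7+19+9+14+13+4=66) / 104 = 66/104 = 0.635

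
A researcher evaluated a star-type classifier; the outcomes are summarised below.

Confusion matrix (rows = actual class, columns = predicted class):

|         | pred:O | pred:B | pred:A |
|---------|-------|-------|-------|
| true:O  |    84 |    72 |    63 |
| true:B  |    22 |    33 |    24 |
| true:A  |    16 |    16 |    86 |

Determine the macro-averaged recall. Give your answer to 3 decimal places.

0.510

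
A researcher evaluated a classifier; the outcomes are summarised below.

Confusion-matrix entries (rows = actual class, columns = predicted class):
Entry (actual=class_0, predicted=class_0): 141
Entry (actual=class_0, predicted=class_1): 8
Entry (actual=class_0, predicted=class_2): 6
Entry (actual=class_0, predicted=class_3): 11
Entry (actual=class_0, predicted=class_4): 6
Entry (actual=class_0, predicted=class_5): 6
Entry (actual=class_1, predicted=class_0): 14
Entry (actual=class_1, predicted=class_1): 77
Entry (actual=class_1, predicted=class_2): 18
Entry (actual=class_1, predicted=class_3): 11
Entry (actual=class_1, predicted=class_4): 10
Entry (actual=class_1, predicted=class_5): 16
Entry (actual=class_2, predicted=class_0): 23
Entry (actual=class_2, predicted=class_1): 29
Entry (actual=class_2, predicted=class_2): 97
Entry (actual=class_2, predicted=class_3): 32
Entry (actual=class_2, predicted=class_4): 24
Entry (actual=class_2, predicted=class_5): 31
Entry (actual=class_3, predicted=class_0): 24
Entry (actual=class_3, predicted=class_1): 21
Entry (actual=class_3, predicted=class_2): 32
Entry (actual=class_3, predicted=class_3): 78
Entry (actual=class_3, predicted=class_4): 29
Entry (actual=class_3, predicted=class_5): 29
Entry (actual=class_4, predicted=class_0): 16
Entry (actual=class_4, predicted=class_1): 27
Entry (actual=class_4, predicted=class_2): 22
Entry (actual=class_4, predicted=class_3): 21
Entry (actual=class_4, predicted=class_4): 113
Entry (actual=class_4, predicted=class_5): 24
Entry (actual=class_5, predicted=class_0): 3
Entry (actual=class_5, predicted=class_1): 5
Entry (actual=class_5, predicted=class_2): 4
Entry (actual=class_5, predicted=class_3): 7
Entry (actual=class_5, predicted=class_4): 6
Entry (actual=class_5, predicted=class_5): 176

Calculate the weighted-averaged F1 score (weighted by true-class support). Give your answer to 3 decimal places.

Per-class F1 score (2·TP/(2·TP+FP+FN)):
  class_0: TP=141, FP=14+23+24+16+3=80, FN=8+6+11+6+6=37 → 282/399 = 0.7068
  class_1: TP=77, FP=8+29+21+27+5=90, FN=14+18+11+10+16=69 → 154/313 = 0.4920
  class_2: TP=97, FP=6+18+32+22+4=82, FN=23+29+32+24+31=139 → 194/415 = 0.4675
  class_3: TP=78, FP=11+11+32+21+7=82, FN=24+21+32+29+29=135 → 156/373 = 0.4182
  class_4: TP=113, FP=6+10+24+29+6=75, FN=16+27+22+21+24=110 → 226/411 = 0.5499
  class_5: TP=176, FP=6+16+31+29+24=106, FN=3+5+4+7+6=25 → 352/483 = 0.7288
Weighted-F1 score = Σ (supportᵢ/N)·F1 scoreᵢ with N=1197: (178/1197)·0.7068 + (146/1197)·0.4920 + (236/1197)·0.4675 + (213/1197)·0.4182 + (223/1197)·0.5499 + (201/1197)·0.7288 = 0.557

0.557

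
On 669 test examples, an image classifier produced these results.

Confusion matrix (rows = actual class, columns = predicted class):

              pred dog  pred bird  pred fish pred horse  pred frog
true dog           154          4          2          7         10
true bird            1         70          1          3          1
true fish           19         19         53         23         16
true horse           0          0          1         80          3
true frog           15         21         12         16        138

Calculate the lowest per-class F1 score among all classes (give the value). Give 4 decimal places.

Per-class F1 score (2·TP/(2·TP+FP+FN)):
  dog: TP=154, FP=1+19+0+15=35, FN=4+2+7+10=23 → 308/366 = 0.84153
  bird: TP=70, FP=4+19+0+21=44, FN=1+1+3+1=6 → 140/190 = 0.73684
  fish: TP=53, FP=2+1+1+12=16, FN=19+19+23+16=77 → 106/199 = 0.53266
  horse: TP=80, FP=7+3+23+16=49, FN=0+0+1+3=4 → 160/213 = 0.75117
  frog: TP=138, FP=10+1+16+3=30, FN=15+21+12+16=64 → 276/370 = 0.74595
Lowest is class 'fish' with F1 score = 0.5327.

0.5327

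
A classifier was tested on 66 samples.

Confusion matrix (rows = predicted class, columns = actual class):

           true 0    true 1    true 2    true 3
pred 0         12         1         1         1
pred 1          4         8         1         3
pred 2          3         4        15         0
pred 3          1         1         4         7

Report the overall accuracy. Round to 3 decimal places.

0.636

Accuracy = trace / total = (12+8+15+7=42) / 66 = 42/66 = 0.636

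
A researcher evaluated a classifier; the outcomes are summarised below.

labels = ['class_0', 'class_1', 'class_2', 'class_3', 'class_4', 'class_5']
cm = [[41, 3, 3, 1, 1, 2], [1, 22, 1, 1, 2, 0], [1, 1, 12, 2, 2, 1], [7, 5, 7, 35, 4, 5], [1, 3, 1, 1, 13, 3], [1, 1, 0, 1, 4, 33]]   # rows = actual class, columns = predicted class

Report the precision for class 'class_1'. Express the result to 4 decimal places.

precision = TP/(TP+FP).
class_1: TP=22, FP=3+1+5+3+1=13 → 22/35 = 0.62857

0.6286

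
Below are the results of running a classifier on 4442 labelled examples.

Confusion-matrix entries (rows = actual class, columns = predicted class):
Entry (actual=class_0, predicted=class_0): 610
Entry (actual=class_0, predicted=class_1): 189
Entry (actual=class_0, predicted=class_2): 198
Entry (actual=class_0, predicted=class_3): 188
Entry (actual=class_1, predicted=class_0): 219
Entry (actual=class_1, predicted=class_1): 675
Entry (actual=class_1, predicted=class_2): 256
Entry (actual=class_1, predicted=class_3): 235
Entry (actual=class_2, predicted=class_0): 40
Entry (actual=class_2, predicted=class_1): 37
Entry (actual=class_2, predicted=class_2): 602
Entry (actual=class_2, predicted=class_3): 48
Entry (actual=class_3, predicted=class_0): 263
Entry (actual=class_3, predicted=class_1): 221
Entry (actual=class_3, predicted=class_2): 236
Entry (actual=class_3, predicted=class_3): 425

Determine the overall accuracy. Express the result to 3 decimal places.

0.520

Accuracy = trace / total = (610+675+602+425=2312) / 4442 = 2312/4442 = 0.520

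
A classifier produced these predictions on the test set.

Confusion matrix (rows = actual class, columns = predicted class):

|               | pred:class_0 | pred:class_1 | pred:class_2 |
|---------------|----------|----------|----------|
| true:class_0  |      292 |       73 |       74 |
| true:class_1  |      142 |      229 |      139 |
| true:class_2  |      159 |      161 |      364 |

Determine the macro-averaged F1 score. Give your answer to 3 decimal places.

Per-class F1 score (2·TP/(2·TP+FP+FN)):
  class_0: TP=292, FP=142+159=301, FN=73+74=147 → 584/1032 = 0.5659
  class_1: TP=229, FP=73+161=234, FN=142+139=281 → 458/973 = 0.4707
  class_2: TP=364, FP=74+139=213, FN=159+161=320 → 728/1261 = 0.5773
Macro-F1 score = mean = (0.5659 + 0.4707 + 0.5773) / 3 = 0.538

0.538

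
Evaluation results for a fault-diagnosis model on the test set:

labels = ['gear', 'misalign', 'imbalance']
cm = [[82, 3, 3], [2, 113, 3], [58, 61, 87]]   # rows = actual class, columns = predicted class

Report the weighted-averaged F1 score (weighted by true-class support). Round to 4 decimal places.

0.6627

Per-class F1 score (2·TP/(2·TP+FP+FN)):
  gear: TP=82, FP=2+58=60, FN=3+3=6 → 164/230 = 0.71304
  misalign: TP=113, FP=3+61=64, FN=2+3=5 → 226/295 = 0.76610
  imbalance: TP=87, FP=3+3=6, FN=58+61=119 → 174/299 = 0.58194
Weighted-F1 score = Σ (supportᵢ/N)·F1 scoreᵢ with N=412: (88/412)·0.71304 + (118/412)·0.76610 + (206/412)·0.58194 = 0.6627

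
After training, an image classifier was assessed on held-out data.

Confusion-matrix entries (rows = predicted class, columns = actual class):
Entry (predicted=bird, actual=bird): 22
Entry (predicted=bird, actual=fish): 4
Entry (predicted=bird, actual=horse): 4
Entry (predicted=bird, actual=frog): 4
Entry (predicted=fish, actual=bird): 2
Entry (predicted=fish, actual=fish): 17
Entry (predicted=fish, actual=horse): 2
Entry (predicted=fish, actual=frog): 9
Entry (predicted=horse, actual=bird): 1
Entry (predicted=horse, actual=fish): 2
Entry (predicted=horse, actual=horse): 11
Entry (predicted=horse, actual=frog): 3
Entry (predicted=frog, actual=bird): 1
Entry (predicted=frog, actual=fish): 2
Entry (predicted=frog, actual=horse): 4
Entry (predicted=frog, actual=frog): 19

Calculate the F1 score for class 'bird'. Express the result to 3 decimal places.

0.733

Treat 'bird' as positive and all other classes as negative.
F1 score = 2·TP/(2·TP+FP+FN).
bird: TP=22, FP=4+4+4=12, FN=2+1+1=4 → 44/60 = 0.7333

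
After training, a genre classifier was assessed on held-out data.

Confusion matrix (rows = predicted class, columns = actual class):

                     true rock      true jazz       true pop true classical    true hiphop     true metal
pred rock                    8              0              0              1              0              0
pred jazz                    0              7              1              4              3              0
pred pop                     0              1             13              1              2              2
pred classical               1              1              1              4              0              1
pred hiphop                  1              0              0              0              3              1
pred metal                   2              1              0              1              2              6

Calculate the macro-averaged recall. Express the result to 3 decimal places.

0.583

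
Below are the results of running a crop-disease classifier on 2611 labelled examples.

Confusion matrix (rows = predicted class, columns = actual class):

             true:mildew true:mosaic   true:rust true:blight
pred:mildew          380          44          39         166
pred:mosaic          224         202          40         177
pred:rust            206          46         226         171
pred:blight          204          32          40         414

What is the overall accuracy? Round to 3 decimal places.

Accuracy = trace / total = (380+202+226+414=1222) / 2611 = 1222/2611 = 0.468

0.468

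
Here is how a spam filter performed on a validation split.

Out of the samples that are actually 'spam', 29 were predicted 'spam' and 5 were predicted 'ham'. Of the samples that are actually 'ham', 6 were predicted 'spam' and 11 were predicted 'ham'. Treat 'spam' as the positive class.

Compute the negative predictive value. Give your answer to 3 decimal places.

0.688

NPV = TN/(TN+FN) = 11/(11+5) = 0.688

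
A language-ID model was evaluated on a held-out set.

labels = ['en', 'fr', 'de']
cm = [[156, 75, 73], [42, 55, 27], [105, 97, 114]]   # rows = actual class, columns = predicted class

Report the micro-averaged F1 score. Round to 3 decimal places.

Micro-averaging pools counts across classes: ΣTP=325, ΣFP=419, ΣFN=419.
Micro-F1 score = 2·TP/(2·TP+FP+FN) on pooled counts = 0.437 (equals overall accuracy in single-label multiclass).

0.437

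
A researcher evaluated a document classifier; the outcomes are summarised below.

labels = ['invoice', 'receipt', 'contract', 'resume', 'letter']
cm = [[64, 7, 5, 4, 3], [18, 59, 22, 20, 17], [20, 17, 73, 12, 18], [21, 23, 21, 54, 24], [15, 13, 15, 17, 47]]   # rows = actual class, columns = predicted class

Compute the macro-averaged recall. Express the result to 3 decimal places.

0.509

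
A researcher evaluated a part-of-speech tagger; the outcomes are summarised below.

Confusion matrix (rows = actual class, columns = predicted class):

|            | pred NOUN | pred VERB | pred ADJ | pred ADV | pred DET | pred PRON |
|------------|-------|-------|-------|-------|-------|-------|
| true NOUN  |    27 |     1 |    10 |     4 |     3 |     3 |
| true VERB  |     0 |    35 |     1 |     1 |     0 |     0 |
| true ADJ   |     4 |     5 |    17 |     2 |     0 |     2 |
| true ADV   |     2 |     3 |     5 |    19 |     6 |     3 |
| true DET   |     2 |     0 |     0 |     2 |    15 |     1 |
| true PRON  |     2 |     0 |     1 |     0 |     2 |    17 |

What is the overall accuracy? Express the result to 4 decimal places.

0.6667

Accuracy = trace / total = (27+35+17+19+15+17=130) / 195 = 130/195 = 0.6667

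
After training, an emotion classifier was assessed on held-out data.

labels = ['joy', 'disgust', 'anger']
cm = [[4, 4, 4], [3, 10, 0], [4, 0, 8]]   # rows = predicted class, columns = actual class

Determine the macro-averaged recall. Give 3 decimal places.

Per-class recall (TP/(TP+FN)):
  joy: TP=4, FN=3+4=7 → 4/11 = 0.3636
  disgust: TP=10, FN=4+0=4 → 10/14 = 0.7143
  anger: TP=8, FN=4+0=4 → 8/12 = 0.6667
Macro-recall = mean = (0.3636 + 0.7143 + 0.6667) / 3 = 0.582

0.582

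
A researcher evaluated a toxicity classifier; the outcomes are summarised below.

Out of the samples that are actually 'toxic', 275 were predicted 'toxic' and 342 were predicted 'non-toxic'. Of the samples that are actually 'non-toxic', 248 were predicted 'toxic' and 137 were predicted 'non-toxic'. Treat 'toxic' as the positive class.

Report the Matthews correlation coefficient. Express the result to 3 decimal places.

-0.193

MCC = (TP·TN − FP·FN) / √((TP+FP)(TP+FN)(TN+FP)(TN+FN))
Numerator = 275·137 − 248·342 = -47141
Denominator = √(523·617·385·479) = √59509060765 = 243944.7904
MCC = -47141 / 243944.7904 = -0.193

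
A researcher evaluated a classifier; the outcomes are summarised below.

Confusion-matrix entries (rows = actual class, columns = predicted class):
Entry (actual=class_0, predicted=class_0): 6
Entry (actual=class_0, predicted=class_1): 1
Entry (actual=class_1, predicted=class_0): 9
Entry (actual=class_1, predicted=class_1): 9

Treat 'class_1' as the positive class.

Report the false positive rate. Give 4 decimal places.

0.1429

FPR = FP/(FP+TN) = 1/(1+6) = 0.1429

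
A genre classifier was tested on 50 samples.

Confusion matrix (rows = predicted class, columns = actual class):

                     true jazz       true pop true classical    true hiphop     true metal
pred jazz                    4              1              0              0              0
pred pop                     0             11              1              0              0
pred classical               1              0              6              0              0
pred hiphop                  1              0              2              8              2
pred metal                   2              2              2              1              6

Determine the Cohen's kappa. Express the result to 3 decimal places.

Observed agreement pₒ = trace/N = 35/50 = 0.7000
Expected agreement pₑ = Σ (rowᵢ·colᵢ)/N² = (8·5 + 14·12 + 11·7 + 9·13 + 8·13)/50² = 0.2024
κ = (pₒ − pₑ)/(1 − pₑ) = (0.7000 − 0.2024)/(1 − 0.2024) = 0.624

0.624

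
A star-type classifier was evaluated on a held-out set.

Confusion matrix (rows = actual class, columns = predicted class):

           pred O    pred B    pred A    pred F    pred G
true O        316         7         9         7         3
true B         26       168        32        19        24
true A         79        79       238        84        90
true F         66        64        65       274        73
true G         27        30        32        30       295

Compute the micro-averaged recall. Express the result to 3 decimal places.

0.604

Micro-averaging pools counts across classes: ΣTP=1291, ΣFP=846, ΣFN=846.
Micro-recall = TP/(TP+FN) on pooled counts = 0.604 (equals overall accuracy in single-label multiclass).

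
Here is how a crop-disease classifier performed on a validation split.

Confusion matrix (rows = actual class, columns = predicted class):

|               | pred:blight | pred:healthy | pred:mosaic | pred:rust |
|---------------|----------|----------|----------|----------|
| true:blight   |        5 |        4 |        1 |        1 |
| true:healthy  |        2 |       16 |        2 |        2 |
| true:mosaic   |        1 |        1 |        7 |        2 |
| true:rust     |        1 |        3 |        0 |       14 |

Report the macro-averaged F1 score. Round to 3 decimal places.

0.655

Per-class F1 score (2·TP/(2·TP+FP+FN)):
  blight: TP=5, FP=2+1+1=4, FN=4+1+1=6 → 10/20 = 0.5000
  healthy: TP=16, FP=4+1+3=8, FN=2+2+2=6 → 32/46 = 0.6957
  mosaic: TP=7, FP=1+2+0=3, FN=1+1+2=4 → 14/21 = 0.6667
  rust: TP=14, FP=1+2+2=5, FN=1+3+0=4 → 28/37 = 0.7568
Macro-F1 score = mean = (0.5000 + 0.6957 + 0.6667 + 0.7568) / 4 = 0.655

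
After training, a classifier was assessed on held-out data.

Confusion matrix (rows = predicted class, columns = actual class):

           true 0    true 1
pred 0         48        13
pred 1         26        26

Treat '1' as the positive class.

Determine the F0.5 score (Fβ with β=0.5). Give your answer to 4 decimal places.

0.5263

Fβ = (1+β²)·TP / ((1+β²)·TP + β²·FN + FP), with β²=1/4
= 1.25·26 / (1.25·26 + 0.25·13 + 26) = 0.5263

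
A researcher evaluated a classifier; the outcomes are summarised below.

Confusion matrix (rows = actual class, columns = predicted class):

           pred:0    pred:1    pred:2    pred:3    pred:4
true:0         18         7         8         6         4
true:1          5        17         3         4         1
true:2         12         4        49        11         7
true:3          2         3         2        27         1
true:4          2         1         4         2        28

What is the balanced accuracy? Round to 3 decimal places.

0.621

Balanced accuracy = mean of per-class recall.
  0: recall = 18/43 = 0.4186
  1: recall = 17/30 = 0.5667
  2: recall = 49/83 = 0.5904
  3: recall = 27/35 = 0.7714
  4: recall = 28/37 = 0.7568
Mean = (0.4186 + 0.5667 + 0.5904 + 0.7714 + 0.7568) / 5 = 0.621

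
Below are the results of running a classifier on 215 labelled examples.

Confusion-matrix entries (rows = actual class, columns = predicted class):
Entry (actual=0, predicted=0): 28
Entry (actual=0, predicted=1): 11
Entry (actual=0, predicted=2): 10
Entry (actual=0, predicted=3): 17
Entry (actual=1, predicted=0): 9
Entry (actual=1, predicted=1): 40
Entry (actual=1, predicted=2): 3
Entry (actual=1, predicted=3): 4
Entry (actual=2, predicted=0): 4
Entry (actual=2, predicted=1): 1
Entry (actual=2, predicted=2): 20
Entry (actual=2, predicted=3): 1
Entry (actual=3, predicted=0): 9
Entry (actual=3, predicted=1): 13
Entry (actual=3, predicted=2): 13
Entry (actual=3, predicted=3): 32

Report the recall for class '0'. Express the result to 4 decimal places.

0.4242

recall = TP/(TP+FN).
0: TP=28, FN=11+10+17=38 → 28/66 = 0.42424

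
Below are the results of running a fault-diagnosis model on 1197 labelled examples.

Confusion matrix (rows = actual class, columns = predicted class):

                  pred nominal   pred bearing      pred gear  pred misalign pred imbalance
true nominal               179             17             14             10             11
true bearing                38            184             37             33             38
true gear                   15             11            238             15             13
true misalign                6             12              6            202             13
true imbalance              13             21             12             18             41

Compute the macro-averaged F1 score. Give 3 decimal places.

0.666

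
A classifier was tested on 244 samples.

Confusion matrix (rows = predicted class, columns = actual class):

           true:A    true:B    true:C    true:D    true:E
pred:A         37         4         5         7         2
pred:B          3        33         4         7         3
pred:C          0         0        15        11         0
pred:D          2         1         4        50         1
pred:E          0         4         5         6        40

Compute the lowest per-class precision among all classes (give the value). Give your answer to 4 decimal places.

0.5769

Per-class precision (TP/(TP+FP)):
  A: TP=37, FP=4+5+7+2=18 → 37/55 = 0.67273
  B: TP=33, FP=3+4+7+3=17 → 33/50 = 0.66000
  C: TP=15, FP=0+0+11+0=11 → 15/26 = 0.57692
  D: TP=50, FP=2+1+4+1=8 → 50/58 = 0.86207
  E: TP=40, FP=0+4+5+6=15 → 40/55 = 0.72727
Lowest is class 'C' with precision = 0.5769.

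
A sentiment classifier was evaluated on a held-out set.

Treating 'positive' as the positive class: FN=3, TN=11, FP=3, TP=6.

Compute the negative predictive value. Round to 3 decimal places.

NPV = TN/(TN+FN) = 11/(11+3) = 0.786

0.786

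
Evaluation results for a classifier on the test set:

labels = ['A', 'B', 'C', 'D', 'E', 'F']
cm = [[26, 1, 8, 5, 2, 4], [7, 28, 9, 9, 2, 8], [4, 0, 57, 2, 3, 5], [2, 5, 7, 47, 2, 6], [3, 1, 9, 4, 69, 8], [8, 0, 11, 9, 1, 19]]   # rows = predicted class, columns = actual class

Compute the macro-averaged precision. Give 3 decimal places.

0.604

Per-class precision (TP/(TP+FP)):
  A: TP=26, FP=1+8+5+2+4=20 → 26/46 = 0.5652
  B: TP=28, FP=7+9+9+2+8=35 → 28/63 = 0.4444
  C: TP=57, FP=4+0+2+3+5=14 → 57/71 = 0.8028
  D: TP=47, FP=2+5+7+2+6=22 → 47/69 = 0.6812
  E: TP=69, FP=3+1+9+4+8=25 → 69/94 = 0.7340
  F: TP=19, FP=8+0+11+9+1=29 → 19/48 = 0.3958
Macro-precision = mean = (0.5652 + 0.4444 + 0.8028 + 0.6812 + 0.7340 + 0.3958) / 6 = 0.604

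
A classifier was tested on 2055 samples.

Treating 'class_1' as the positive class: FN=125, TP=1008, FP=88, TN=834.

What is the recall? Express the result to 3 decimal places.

Recall = TP/(TP+FN) = 1008/(1008+125) = 1008/1133 = 0.890

0.890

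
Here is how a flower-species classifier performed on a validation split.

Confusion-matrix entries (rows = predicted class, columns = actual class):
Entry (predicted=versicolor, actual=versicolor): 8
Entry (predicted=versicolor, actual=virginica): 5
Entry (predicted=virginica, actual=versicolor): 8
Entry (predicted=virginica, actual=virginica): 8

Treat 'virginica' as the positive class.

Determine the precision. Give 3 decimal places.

0.500

Precision = TP/(TP+FP) = 8/(8+8) = 8/16 = 0.500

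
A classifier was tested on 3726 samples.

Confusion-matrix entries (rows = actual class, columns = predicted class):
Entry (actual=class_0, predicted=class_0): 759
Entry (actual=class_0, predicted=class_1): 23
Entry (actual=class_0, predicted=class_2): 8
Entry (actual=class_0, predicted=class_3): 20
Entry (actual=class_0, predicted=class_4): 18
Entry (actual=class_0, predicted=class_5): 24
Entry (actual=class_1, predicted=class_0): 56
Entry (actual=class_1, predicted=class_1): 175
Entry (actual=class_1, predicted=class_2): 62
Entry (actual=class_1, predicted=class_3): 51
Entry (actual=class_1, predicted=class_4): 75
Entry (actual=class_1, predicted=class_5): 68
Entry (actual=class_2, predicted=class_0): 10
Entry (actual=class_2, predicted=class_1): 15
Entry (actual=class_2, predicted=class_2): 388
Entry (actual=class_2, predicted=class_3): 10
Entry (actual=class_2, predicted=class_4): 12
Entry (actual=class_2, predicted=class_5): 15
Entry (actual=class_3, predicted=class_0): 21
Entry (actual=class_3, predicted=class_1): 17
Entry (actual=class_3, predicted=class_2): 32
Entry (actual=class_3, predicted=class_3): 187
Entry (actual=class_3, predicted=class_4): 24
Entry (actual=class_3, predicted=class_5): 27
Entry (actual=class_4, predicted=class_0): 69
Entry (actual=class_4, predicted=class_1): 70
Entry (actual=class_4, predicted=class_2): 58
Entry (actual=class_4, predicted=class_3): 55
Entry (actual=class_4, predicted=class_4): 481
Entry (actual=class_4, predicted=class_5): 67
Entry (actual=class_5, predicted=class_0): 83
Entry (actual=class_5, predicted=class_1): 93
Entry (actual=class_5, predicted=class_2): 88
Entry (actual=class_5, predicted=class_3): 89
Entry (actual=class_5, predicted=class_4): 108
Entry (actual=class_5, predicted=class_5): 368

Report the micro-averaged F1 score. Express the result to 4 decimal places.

0.6329

Micro-averaging pools counts across classes: ΣTP=2358, ΣFP=1368, ΣFN=1368.
Micro-F1 score = 2·TP/(2·TP+FP+FN) on pooled counts = 0.6329 (equals overall accuracy in single-label multiclass).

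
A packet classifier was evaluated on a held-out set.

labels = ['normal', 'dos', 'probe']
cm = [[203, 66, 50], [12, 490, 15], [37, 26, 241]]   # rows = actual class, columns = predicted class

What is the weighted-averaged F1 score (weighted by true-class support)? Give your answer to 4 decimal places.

0.8141

Per-class F1 score (2·TP/(2·TP+FP+FN)):
  normal: TP=203, FP=12+37=49, FN=66+50=116 → 406/571 = 0.71103
  dos: TP=490, FP=66+26=92, FN=12+15=27 → 980/1099 = 0.89172
  probe: TP=241, FP=50+15=65, FN=37+26=63 → 482/610 = 0.79016
Weighted-F1 score = Σ (supportᵢ/N)·F1 scoreᵢ with N=1140: (319/1140)·0.71103 + (517/1140)·0.89172 + (304/1140)·0.79016 = 0.8141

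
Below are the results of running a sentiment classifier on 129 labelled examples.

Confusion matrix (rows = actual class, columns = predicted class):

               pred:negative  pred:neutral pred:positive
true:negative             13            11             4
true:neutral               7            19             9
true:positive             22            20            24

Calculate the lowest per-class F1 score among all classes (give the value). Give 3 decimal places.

0.371

Per-class F1 score (2·TP/(2·TP+FP+FN)):
  negative: TP=13, FP=7+22=29, FN=11+4=15 → 26/70 = 0.3714
  neutral: TP=19, FP=11+20=31, FN=7+9=16 → 38/85 = 0.4471
  positive: TP=24, FP=4+9=13, FN=22+20=42 → 48/103 = 0.4660
Lowest is class 'negative' with F1 score = 0.371.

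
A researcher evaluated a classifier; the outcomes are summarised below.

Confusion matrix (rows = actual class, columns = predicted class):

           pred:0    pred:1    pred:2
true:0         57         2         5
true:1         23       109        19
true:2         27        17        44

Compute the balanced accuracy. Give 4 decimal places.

Balanced accuracy = mean of per-class recall.
  0: recall = 57/64 = 0.89063
  1: recall = 109/151 = 0.72185
  2: recall = 44/88 = 0.50000
Mean = (0.89063 + 0.72185 + 0.50000) / 3 = 0.7042

0.7042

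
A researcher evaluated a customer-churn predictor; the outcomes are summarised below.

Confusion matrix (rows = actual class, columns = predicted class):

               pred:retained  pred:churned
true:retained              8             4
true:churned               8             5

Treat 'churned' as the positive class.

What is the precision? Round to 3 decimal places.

0.556

Precision = TP/(TP+FP) = 5/(5+4) = 5/9 = 0.556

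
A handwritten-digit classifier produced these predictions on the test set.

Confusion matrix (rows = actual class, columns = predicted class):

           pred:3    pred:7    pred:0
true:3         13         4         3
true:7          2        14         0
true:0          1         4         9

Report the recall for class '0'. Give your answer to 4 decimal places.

Take TP from the diagonal, FP from the rest of the '0' prediction marginal, FN from the rest of the '0' actual marginal.
recall = TP/(TP+FN).
0: TP=9, FN=1+4=5 → 9/14 = 0.64286

0.6429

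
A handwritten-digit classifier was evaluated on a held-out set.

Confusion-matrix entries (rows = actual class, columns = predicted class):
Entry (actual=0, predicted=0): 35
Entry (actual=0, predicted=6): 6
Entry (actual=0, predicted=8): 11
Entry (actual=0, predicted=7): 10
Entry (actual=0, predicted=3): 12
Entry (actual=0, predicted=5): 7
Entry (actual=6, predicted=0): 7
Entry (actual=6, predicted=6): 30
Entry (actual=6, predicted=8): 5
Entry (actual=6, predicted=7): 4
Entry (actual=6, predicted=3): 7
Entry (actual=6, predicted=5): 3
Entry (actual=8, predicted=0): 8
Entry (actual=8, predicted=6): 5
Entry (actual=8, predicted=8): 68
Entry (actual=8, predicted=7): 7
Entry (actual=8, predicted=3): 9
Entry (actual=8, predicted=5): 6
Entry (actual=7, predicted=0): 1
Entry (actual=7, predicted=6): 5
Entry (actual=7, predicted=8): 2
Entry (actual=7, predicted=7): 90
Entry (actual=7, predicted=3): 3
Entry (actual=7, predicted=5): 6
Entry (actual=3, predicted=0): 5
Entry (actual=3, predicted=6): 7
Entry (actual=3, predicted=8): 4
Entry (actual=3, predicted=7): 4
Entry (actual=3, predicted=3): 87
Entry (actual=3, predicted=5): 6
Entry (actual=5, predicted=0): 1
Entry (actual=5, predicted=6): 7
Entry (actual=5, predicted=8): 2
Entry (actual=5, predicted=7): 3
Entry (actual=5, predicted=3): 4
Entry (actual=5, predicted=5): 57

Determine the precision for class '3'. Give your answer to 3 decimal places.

One-vs-rest for '3': TP = diagonal; FP = other classes predicted '3'; FN = '3' predicted as other.
precision = TP/(TP+FP).
3: TP=87, FP=12+7+9+3+4=35 → 87/122 = 0.7131

0.713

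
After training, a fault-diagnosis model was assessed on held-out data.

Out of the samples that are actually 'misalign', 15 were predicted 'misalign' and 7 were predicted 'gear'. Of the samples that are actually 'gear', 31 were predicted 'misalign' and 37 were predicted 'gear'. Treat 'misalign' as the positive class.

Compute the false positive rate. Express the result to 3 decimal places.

FPR = FP/(FP+TN) = 31/(31+37) = 0.456

0.456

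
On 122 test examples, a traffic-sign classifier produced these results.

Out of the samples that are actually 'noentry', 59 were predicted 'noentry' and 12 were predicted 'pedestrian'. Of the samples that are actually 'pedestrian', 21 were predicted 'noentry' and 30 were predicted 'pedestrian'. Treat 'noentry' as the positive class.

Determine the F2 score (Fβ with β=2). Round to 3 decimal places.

Fβ = (1+β²)·TP / ((1+β²)·TP + β²·FN + FP), with β²=4
= 5·59 / (5·59 + 4·12 + 21) = 0.810

0.810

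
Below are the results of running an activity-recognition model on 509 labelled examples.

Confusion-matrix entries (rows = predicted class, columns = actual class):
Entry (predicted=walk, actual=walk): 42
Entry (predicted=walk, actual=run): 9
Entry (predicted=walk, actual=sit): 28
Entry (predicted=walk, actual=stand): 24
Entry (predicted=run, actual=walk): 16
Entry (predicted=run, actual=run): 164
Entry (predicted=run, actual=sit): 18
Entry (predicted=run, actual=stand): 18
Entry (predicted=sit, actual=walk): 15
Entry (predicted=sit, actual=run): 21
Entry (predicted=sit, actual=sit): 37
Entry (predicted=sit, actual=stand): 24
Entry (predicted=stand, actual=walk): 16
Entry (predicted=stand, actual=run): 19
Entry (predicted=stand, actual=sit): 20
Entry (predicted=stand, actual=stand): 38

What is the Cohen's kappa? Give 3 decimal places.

0.370

Observed agreement pₒ = trace/N = 281/509 = 0.5521
Expected agreement pₑ = Σ (rowᵢ·colᵢ)/N² = (89·103 + 213·216 + 103·97 + 104·93)/509² = 0.2889
κ = (pₒ − pₑ)/(1 − pₑ) = (0.5521 − 0.2889)/(1 − 0.2889) = 0.370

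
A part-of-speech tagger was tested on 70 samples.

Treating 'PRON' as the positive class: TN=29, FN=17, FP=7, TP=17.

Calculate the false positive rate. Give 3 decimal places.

FPR = FP/(FP+TN) = 7/(7+29) = 0.194

0.194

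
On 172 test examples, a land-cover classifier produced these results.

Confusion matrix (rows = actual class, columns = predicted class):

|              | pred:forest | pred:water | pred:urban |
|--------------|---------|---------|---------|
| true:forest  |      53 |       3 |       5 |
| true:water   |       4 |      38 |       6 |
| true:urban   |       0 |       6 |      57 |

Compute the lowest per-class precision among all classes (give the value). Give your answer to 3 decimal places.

Per-class precision (TP/(TP+FP)):
  forest: TP=53, FP=4+0=4 → 53/57 = 0.9298
  water: TP=38, FP=3+6=9 → 38/47 = 0.8085
  urban: TP=57, FP=5+6=11 → 57/68 = 0.8382
Lowest is class 'water' with precision = 0.809.

0.809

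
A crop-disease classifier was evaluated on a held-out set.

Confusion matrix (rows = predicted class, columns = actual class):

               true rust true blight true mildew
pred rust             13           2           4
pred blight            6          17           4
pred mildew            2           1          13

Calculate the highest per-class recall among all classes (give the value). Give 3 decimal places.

0.850

Per-class recall (TP/(TP+FN)):
  rust: TP=13, FN=6+2=8 → 13/21 = 0.6190
  blight: TP=17, FN=2+1=3 → 17/20 = 0.8500
  mildew: TP=13, FN=4+4=8 → 13/21 = 0.6190
Highest is class 'blight' with recall = 0.850.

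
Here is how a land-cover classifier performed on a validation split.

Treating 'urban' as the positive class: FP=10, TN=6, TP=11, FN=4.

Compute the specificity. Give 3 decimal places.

Specificity = TN/(TN+FP) = 6/(6+10) = 0.375

0.375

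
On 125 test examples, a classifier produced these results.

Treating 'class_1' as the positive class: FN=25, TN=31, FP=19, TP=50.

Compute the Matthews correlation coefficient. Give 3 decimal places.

0.282

MCC = (TP·TN − FP·FN) / √((TP+FP)(TP+FN)(TN+FP)(TN+FN))
Numerator = 50·31 − 19·25 = 1075
Denominator = √(69·75·50·56) = √14490000 = 3806.5733
MCC = 1075 / 3806.5733 = 0.282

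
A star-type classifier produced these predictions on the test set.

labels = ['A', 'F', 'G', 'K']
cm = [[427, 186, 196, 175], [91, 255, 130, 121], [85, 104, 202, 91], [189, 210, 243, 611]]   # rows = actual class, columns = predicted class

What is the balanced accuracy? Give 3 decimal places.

0.442

Balanced accuracy = mean of per-class recall.
  A: recall = 427/984 = 0.4339
  F: recall = 255/597 = 0.4271
  G: recall = 202/482 = 0.4191
  K: recall = 611/1253 = 0.4876
Mean = (0.4339 + 0.4271 + 0.4191 + 0.4876) / 4 = 0.442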